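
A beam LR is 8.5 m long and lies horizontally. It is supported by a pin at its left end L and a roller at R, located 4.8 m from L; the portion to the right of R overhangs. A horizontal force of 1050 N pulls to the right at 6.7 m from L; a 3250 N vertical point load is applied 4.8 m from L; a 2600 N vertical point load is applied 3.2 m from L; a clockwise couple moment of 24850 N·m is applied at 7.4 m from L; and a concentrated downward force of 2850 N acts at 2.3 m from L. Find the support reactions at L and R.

L_x = -1050 N, L_y = -2826 N, R_y = 11530 N

Moments about L: R_y·4.8 − 3250·4.8 − 2600·3.2 − 24850 − 2850·2.3 = 0 → R_y = 55325/4.8 = 11526 ≈ 11530 N.
ΣF_y = 0: L_y + 11526 − 3250 − 2600 − 2850 = 0 → L_y = -2826 N.
ΣF_x = 0: L_x + 1050 = 0 → L_x = -1050 N.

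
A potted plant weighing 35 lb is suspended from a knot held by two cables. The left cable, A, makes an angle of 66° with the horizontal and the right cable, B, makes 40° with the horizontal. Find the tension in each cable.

ΣF_x = 0: −T_A·cos66° + T_B·cos40° = 0 → T_B = 0.530957·T_A.
ΣF_y = 0: T_A·sin66° + T_B·sin40° = 35.
Substitute: T_A·(0.913545 + 0.530957·0.642788) = 35 → T_A = 27.8921 ≈ 27.89 lb.
Then T_B = 0.530957 × 27.8921 = 14.81 lb.

T_A = 27.89 lb, T_B = 14.81 lb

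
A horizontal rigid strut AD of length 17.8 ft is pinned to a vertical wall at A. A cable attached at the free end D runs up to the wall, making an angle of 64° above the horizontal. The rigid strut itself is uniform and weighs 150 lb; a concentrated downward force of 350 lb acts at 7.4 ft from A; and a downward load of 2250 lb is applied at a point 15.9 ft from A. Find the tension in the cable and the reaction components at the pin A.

T = 2481 lb, A_x = 1088 lb, A_y = 519.7 lb

ΣM about A: T·sin64°·17.8 − 150·8.9 − 350·7.4 − 2250·15.9 = 0 → T = 39700/(17.8·0.898794) = 2481.48 ≈ 2481 lb.
ΣF_x = 0: A_x − T·cos64° = 0 → A_x = 2481.48 × 0.438371 = 1088 lb.
ΣF_y = 0: A_y + T·sin64° − 150 − 350 − 2250 = 0 → A_y = 2750 − 2481.48 × 0.898794 = 519.7 lb.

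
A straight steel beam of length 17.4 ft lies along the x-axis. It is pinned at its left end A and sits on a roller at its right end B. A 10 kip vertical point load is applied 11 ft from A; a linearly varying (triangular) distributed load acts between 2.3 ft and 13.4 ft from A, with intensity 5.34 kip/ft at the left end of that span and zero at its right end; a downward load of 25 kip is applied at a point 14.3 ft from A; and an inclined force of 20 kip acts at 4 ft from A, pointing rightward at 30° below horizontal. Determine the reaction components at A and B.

A_x = -17.32 kip, A_y = 35.25 kip, B_y = 39.39 kip

Resultant of the triangular load: ½ × 5.34 × 11.1 = 29.637 kip, acting at 6 ft from A (one-third of the span from the peak).
ΣM about A: B_y·17.4 − 10·11 − (½·5.34·11.1)·6 − 25·14.3 − 20·sin30°·4 = 0 → B_y = 685.322/17.4 = 39.3863 ≈ 39.39 kip.
ΣF_y = 0: A_y + 39.3863 − 10 − ½·5.34·11.1 − 25 − 20·sin30° = 0 → A_y = 35.25 kip.
ΣF_x = 0: A_x + 20·cos30° = 0 → A_x = -17.32 kip.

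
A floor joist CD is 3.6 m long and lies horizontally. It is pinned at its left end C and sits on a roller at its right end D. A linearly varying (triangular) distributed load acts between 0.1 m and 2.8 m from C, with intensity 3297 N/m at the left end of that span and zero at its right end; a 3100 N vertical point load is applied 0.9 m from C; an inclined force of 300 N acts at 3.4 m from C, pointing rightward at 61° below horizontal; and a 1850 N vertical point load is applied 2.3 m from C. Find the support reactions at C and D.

C_x = -145.4 N, C_y = 6222 N, D_y = 3441 N

Resultant of the triangular load: ½ × 3297 × 2.7 = 4450.95 N, acting at 1 m from C (one-third of the span from the peak).
ΣM about C: D_y·3.6 − (½·3297·2.7)·1 − 3100·0.9 − 300·sin61°·3.4 − 1850·2.3 = 0 → D_y = 12388.1/3.6 = 3441.14 ≈ 3441 N.
ΣF_y = 0: C_y + 3441.14 − ½·3297·2.7 − 3100 − 300·sin61° − 1850 = 0 → C_y = 6222 N.
ΣF_x = 0: C_x + 300·cos61° = 0 → C_x = -145.4 N.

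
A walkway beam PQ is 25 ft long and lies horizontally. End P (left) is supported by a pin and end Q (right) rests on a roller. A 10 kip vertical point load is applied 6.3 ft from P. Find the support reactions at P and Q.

ΣM about P: Q_y·25 − 10·6.3 = 0 → Q_y = 63/25 = 2.520 kip.
ΣF_y = 0: P_y + 2.52 − 10 = 0 → P_y = 7.480 kip.
ΣF_x = 0: no horizontal applied forces, so P_x = 0.

P_x = 0, P_y = 7.480 kip, Q_y = 2.520 kip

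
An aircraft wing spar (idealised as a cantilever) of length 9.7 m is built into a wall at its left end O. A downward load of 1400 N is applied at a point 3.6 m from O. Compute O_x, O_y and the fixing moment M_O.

ΣF_x = 0: O_x = 0.
ΣF_y = 0: O_y − 1400 = 0 → O_y = 1400 N.
ΣM about O: M_O − 1400·3.6 = 0 → M_O = 5040 N·m.

O_x = 0, O_y = 1400 N, M_O = 5040 N·m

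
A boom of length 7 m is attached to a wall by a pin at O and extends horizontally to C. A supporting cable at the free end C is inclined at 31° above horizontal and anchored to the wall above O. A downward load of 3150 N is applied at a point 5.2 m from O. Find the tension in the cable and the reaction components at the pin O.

T = 4543 N, O_x = 3894 N, O_y = 810.0 N

ΣM about O: T·sin31°·7 − 3150·5.2 = 0 → T = 16380/(7·0.515038) = 4543.35 ≈ 4543 N.
ΣF_x = 0: O_x − T·cos31° = 0 → O_x = 4543.35 × 0.857167 = 3894 N.
ΣF_y = 0: O_y + T·sin31° − 3150 = 0 → O_y = 3150 − 4543.35 × 0.515038 = 810.0 N.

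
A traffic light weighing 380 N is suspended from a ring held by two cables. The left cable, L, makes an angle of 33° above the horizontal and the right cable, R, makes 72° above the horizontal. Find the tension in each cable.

T_L = 121.6 N, T_R = 329.9 N

ΣF_x = 0: −T_L·cos33° + T_R·cos72° = 0 → T_R = 2.71399·T_L.
ΣF_y = 0: T_L·sin33° + T_R·sin72° = 380.
Substitute: T_L·(0.544639 + 2.71399·0.951057) = 380 → T_L = 121.569 ≈ 121.6 N.
Then T_R = 2.71399 × 121.569 = 329.9 N.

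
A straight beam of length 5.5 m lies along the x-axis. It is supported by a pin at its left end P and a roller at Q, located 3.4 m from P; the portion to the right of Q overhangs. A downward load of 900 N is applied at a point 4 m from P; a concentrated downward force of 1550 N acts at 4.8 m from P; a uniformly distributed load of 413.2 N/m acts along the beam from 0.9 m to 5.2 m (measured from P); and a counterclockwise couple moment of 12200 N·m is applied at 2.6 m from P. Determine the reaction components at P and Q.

Resultant of the distributed load: 413.2 × 4.3 = 1776.76 N at 3.05 m from P.
ΣM about P: Q_y·3.4 − 900·4 − 1550·4.8 − (413.2·4.3)·3.05 + 12200 = 0 → Q_y = 4259.118/3.4 = 1252.68 ≈ 1253 N.
ΣF_y = 0: P_y + 1252.68 − 900 − 1550 − 413.2·4.3 = 0 → P_y = 2974 N.
ΣF_x = 0: no horizontal applied forces, so P_x = 0.

P_x = 0, P_y = 2974 N, Q_y = 1253 N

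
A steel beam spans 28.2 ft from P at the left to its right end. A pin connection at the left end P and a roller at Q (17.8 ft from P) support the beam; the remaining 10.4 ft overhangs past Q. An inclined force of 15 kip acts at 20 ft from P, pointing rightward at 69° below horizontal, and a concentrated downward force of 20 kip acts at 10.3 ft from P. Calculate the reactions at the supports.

Moments about P: Q_y·17.8 − 15·sin69°·20 − 20·10.3 = 0 → Q_y = 486.074/17.8 = 27.3075 ≈ 27.31 kip.
ΣF_y = 0: P_y + 27.3075 − 15·sin69° − 20 = 0 → P_y = 6.696 kip.
ΣF_x = 0: P_x + 15·cos69° = 0 → P_x = -5.376 kip.

P_x = -5.376 kip, P_y = 6.696 kip, Q_y = 27.31 kip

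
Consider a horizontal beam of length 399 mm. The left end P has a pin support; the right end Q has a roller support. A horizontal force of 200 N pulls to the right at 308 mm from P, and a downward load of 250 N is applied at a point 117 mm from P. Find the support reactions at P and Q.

P_x = -200.0 N, P_y = 176.7 N, Q_y = 73.31 N

Taking moments about P: Q_y·399 − 250·117 = 0 → Q_y = 29250/399 = 73.3083 ≈ 73.31 N.
ΣF_y = 0: P_y + 73.3083 − 250 = 0 → P_y = 176.7 N.
ΣF_x = 0: P_x + 200 = 0 → P_x = -200.0 N.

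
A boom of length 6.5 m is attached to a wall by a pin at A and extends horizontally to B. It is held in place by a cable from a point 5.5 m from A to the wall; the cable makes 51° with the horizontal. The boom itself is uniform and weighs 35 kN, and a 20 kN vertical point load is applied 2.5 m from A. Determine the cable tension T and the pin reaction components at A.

T = 38.31 kN, A_x = 24.11 kN, A_y = 25.23 kN

ΣM about A: T·sin51°·5.5 − 35·3.25 − 20·2.5 = 0 → T = 163.75/(5.5·0.777146) = 38.3103 ≈ 38.31 kN.
ΣF_x = 0: A_x − T·cos51° = 0 → A_x = 38.3103 × 0.62932 = 24.11 kN.
ΣF_y = 0: A_y + T·sin51° − 35 − 20 = 0 → A_y = 55 − 38.3103 × 0.777146 = 25.23 kN.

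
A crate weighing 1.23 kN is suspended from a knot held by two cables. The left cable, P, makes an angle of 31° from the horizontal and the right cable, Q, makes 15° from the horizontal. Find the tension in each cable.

ΣF_x = 0: −T_P·cos31° + T_Q·cos15° = 0 → T_Q = 0.887405·T_P.
ΣF_y = 0: T_P·sin31° + T_Q·sin15° = 1.23.
Substitute: T_P·(0.515038 + 0.887405·0.258819) = 1.23 → T_P = 1.65164 ≈ 1.652 kN.
Then T_Q = 0.887405 × 1.65164 = 1.466 kN.

T_P = 1.652 kN, T_Q = 1.466 kN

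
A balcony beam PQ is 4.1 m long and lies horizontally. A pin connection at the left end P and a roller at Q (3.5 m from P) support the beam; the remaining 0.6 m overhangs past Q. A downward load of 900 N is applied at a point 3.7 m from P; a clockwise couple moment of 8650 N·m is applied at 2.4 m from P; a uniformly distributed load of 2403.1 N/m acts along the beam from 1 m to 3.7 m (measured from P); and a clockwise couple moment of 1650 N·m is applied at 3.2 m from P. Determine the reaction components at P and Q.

Resultant of the distributed load: 2403.1 × 2.7 = 6488.37 N at 2.35 m from P.
Moments about P: Q_y·3.5 − 900·3.7 − 8650 − (2403.1·2.7)·2.35 − 1650 = 0 → Q_y = 28877.6695/3.5 = 8250.76 ≈ 8251 N.
ΣF_y = 0: P_y + 8250.76 − 900 − 2403.1·2.7 = 0 → P_y = -862.4 N.
ΣF_x = 0: no horizontal applied forces, so P_x = 0.

P_x = 0, P_y = -862.4 N, Q_y = 8251 N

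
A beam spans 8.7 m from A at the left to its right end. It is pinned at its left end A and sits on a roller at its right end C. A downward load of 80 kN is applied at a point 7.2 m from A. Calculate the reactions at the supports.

Taking moments about A: C_y·8.7 − 80·7.2 = 0 → C_y = 576/8.7 = 66.2069 ≈ 66.21 kN.
ΣF_y = 0: A_y + 66.2069 − 80 = 0 → A_y = 13.79 kN.
ΣF_x = 0: no horizontal applied forces, so A_x = 0.

A_x = 0, A_y = 13.79 kN, C_y = 66.21 kN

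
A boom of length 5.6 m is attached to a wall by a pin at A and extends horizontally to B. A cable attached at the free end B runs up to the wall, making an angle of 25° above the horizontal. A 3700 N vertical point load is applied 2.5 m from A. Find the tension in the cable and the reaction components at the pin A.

T = 3908 N, A_x = 3542 N, A_y = 2048 N

ΣM about A: T·sin25°·5.6 − 3700·2.5 = 0 → T = 9250/(5.6·0.422618) = 3908.46 ≈ 3908 N.
ΣF_x = 0: A_x − T·cos25° = 0 → A_x = 3908.46 × 0.906308 = 3542 N.
ΣF_y = 0: A_y + T·sin25° − 3700 = 0 → A_y = 3700 − 3908.46 × 0.422618 = 2048 N.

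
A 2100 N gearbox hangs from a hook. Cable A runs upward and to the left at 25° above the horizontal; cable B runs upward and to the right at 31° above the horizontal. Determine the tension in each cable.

ΣF_x = 0: −T_A·cos25° + T_B·cos31° = 0 → T_B = 1.05733·T_A.
ΣF_y = 0: T_A·sin25° + T_B·sin31° = 2100.
Substitute: T_A·(0.422618 + 1.05733·0.515038) = 2100 → T_A = 2171.25 ≈ 2171 N.
Then T_B = 1.05733 × 2171.25 = 2296 N.

T_A = 2171 N, T_B = 2296 N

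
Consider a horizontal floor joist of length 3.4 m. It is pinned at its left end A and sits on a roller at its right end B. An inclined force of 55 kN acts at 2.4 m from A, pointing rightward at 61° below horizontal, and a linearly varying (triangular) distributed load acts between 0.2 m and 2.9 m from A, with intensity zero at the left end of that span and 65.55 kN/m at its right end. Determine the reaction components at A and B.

A_x = -26.66 kN, A_y = 50.59 kN, B_y = 86.01 kN

Resultant of the triangular load: ½ × 65.55 × 2.7 = 88.4925 kN, acting at 2 m from A (one-third of the span from the peak).
Taking moments about A: B_y·3.4 − 55·sin61°·2.4 − (½·65.55·2.7)·2 = 0 → B_y = 292.435/3.4 = 86.0103 ≈ 86.01 kN.
ΣF_y = 0: A_y + 86.0103 − 55·sin61° − ½·65.55·2.7 = 0 → A_y = 50.59 kN.
ΣF_x = 0: A_x + 55·cos61° = 0 → A_x = -26.66 kN.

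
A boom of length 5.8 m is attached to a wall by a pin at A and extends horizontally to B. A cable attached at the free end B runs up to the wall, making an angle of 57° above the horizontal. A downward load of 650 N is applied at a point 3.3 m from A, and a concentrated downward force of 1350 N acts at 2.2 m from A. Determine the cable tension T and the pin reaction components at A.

T = 1052 N, A_x = 572.7 N, A_y = 1118 N

ΣM about A: T·sin57°·5.8 − 650·3.3 − 1350·2.2 = 0 → T = 5115/(5.8·0.838671) = 1051.54 ≈ 1052 N.
ΣF_x = 0: A_x − T·cos57° = 0 → A_x = 1051.54 × 0.544639 = 572.7 N.
ΣF_y = 0: A_y + T·sin57° − 650 − 1350 = 0 → A_y = 2000 − 1051.54 × 0.838671 = 1118 N.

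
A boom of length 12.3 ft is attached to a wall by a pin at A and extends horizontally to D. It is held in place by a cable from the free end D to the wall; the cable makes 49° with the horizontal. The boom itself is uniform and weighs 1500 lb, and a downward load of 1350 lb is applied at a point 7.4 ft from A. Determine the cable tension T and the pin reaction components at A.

T = 2070 lb, A_x = 1358 lb, A_y = 1288 lb

ΣM about A: T·sin49°·12.3 − 1500·6.15 − 1350·7.4 = 0 → T = 19215/(12.3·0.75471) = 2069.93 ≈ 2070 lb.
ΣF_x = 0: A_x − T·cos49° = 0 → A_x = 2069.93 × 0.656059 = 1358 lb.
ΣF_y = 0: A_y + T·sin49° − 1500 − 1350 = 0 → A_y = 2850 − 2069.93 × 0.75471 = 1288 lb.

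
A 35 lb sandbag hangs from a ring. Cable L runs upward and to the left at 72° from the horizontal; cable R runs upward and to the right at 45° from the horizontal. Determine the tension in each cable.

ΣF_x = 0: −T_L·cos72° + T_R·cos45° = 0 → T_R = 0.437016·T_L.
ΣF_y = 0: T_L·sin72° + T_R·sin45° = 35.
Substitute: T_L·(0.951057 + 0.437016·0.707107) = 35 → T_L = 27.7761 ≈ 27.78 lb.
Then T_R = 0.437016 × 27.7761 = 12.14 lb.

T_L = 27.78 lb, T_R = 12.14 lb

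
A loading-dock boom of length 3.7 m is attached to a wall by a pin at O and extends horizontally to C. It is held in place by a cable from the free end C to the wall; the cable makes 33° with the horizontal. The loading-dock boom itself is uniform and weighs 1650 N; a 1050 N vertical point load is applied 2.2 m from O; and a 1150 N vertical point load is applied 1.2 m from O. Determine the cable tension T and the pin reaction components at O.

ΣM about O: T·sin33°·3.7 − 1650·1.85 − 1050·2.2 − 1150·1.2 = 0 → T = 6742.5/(3.7·0.544639) = 3345.88 ≈ 3346 N.
ΣF_x = 0: O_x − T·cos33° = 0 → O_x = 3345.88 × 0.838671 = 2806 N.
ΣF_y = 0: O_y + T·sin33° − 1650 − 1050 − 1150 = 0 → O_y = 3850 − 3345.88 × 0.544639 = 2028 N.

T = 3346 N, O_x = 2806 N, O_y = 2028 N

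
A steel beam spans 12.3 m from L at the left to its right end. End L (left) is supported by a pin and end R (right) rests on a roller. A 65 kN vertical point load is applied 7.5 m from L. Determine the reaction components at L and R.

L_x = 0, L_y = 25.37 kN, R_y = 39.63 kN

Moments about L: R_y·12.3 − 65·7.5 = 0 → R_y = 487.5/12.3 = 39.6341 ≈ 39.63 kN.
ΣF_y = 0: L_y + 39.6341 − 65 = 0 → L_y = 25.37 kN.
ΣF_x = 0: no horizontal applied forces, so L_x = 0.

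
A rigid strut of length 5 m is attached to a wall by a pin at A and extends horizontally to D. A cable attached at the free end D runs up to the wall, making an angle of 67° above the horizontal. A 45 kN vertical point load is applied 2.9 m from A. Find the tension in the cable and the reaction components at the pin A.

ΣM about A: T·sin67°·5 − 45·2.9 = 0 → T = 130.5/(5·0.920505) = 28.354 ≈ 28.35 kN.
ΣF_x = 0: A_x − T·cos67° = 0 → A_x = 28.354 × 0.390731 = 11.08 kN.
ΣF_y = 0: A_y + T·sin67° − 45 = 0 → A_y = 45 − 28.354 × 0.920505 = 18.90 kN.

T = 28.35 kN, A_x = 11.08 kN, A_y = 18.90 kN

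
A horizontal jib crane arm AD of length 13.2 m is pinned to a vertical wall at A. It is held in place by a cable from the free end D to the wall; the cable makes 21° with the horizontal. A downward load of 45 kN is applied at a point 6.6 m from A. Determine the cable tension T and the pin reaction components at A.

T = 62.78 kN, A_x = 58.61 kN, A_y = 22.50 kN

ΣM about A: T·sin21°·13.2 − 45·6.6 = 0 → T = 297/(13.2·0.358368) = 62.7846 ≈ 62.78 kN.
ΣF_x = 0: A_x − T·cos21° = 0 → A_x = 62.7846 × 0.93358 = 58.61 kN.
ΣF_y = 0: A_y + T·sin21° − 45 = 0 → A_y = 45 − 62.7846 × 0.358368 = 22.50 kN.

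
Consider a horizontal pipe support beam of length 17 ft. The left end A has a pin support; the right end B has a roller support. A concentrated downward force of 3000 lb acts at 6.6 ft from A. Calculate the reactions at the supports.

Moments about A: B_y·17 − 3000·6.6 = 0 → B_y = 19800/17 = 1164.71 ≈ 1165 lb.
ΣF_y = 0: A_y + 1164.71 − 3000 = 0 → A_y = 1835 lb.
ΣF_x = 0: no horizontal applied forces, so A_x = 0.

A_x = 0, A_y = 1835 lb, B_y = 1165 lb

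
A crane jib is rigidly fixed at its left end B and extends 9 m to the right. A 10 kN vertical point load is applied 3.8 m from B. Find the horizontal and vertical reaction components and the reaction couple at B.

B_x = 0, B_y = 10.00 kN, M_B = 38.00 kN·m

ΣF_x = 0: B_x = 0.
ΣF_y = 0: B_y − 10 = 0 → B_y = 10.00 kN.
ΣM about B: M_B − 10·3.8 = 0 → M_B = 38.00 kN·m.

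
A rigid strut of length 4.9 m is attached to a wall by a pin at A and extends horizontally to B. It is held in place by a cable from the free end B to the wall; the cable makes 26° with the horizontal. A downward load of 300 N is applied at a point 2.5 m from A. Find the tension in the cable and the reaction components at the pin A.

ΣM about A: T·sin26°·4.9 − 300·2.5 = 0 → T = 750/(4.9·0.438371) = 349.159 ≈ 349.2 N.
ΣF_x = 0: A_x − T·cos26° = 0 → A_x = 349.159 × 0.898794 = 313.8 N.
ΣF_y = 0: A_y + T·sin26° − 300 = 0 → A_y = 300 − 349.159 × 0.438371 = 146.9 N.

T = 349.2 N, A_x = 313.8 N, A_y = 146.9 N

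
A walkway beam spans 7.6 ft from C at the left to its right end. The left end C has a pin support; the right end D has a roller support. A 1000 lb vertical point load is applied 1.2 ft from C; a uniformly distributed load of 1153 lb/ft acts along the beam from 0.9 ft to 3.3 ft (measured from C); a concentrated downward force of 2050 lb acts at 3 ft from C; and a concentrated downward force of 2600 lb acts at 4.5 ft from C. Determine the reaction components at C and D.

C_x = 0, C_y = 5146 lb, D_y = 3271 lb

Resultant of the distributed load: 1153 × 2.4 = 2767.2 lb at 2.1 ft from C.
Moments about C: D_y·7.6 − 1000·1.2 − (1153·2.4)·2.1 − 2050·3 − 2600·4.5 = 0 → D_y = 24861.12/7.6 = 3271.2 ≈ 3271 lb.
ΣF_y = 0: C_y + 3271.2 − 1000 − 1153·2.4 − 2050 − 2600 = 0 → C_y = 5146 lb.
ΣF_x = 0: no horizontal applied forces, so C_x = 0.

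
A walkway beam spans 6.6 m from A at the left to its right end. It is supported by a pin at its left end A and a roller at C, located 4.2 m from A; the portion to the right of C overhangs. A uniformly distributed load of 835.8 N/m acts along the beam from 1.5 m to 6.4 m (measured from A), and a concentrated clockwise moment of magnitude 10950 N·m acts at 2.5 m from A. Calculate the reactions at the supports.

A_x = 0, A_y = -2363 N, C_y = 6459 N

Resultant of the distributed load: 835.8 × 4.9 = 4095.42 N at 3.95 m from A.
Taking moments about A: C_y·4.2 − (835.8·4.9)·3.95 − 10950 = 0 → C_y = 27126.909/4.2 = 6458.79 ≈ 6459 N.
ΣF_y = 0: A_y + 6458.79 − 835.8·4.9 = 0 → A_y = -2363 N.
ΣF_x = 0: no horizontal applied forces, so A_x = 0.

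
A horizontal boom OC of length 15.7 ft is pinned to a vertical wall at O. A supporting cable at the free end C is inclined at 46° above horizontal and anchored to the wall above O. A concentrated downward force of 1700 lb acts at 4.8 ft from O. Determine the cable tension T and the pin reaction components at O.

T = 722.5 lb, O_x = 501.9 lb, O_y = 1180 lb

ΣM about O: T·sin46°·15.7 − 1700·4.8 = 0 → T = 8160/(15.7·0.71934) = 722.531 ≈ 722.5 lb.
ΣF_x = 0: O_x − T·cos46° = 0 → O_x = 722.531 × 0.694658 = 501.9 lb.
ΣF_y = 0: O_y + T·sin46° − 1700 = 0 → O_y = 1700 − 722.531 × 0.71934 = 1180 lb.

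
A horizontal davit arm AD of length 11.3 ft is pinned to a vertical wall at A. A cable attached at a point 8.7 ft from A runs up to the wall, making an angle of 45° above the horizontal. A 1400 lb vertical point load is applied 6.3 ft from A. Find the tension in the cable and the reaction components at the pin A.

T = 1434 lb, A_x = 1014 lb, A_y = 386.2 lb

ΣM about A: T·sin45°·8.7 − 1400·6.3 = 0 → T = 8820/(8.7·0.707107) = 1433.72 ≈ 1434 lb.
ΣF_x = 0: A_x − T·cos45° = 0 → A_x = 1433.72 × 0.707107 = 1014 lb.
ΣF_y = 0: A_y + T·sin45° − 1400 = 0 → A_y = 1400 − 1433.72 × 0.707107 = 386.2 lb.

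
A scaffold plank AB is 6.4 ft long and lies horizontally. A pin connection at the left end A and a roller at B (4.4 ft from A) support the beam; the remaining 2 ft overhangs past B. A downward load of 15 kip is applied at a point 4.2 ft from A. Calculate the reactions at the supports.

Taking moments about A: B_y·4.4 − 15·4.2 = 0 → B_y = 63/4.4 = 14.3182 ≈ 14.32 kip.
ΣF_y = 0: A_y + 14.3182 − 15 = 0 → A_y = 0.6818 kip.
ΣF_x = 0: no horizontal applied forces, so A_x = 0.

A_x = 0, A_y = 0.6818 kip, B_y = 14.32 kip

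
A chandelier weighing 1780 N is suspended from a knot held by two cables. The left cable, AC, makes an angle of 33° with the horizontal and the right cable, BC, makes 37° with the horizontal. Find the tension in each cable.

T_AC = 1513 N, T_BC = 1589 N

ΣF_x = 0: −T_AC·cos33° + T_BC·cos37° = 0 → T_BC = 1.05013·T_AC.
ΣF_y = 0: T_AC·sin33° + T_BC·sin37° = 1780.
Substitute: T_AC·(0.544639 + 1.05013·0.601815) = 1780 → T_AC = 1512.8 ≈ 1513 N.
Then T_BC = 1.05013 × 1512.8 = 1589 N.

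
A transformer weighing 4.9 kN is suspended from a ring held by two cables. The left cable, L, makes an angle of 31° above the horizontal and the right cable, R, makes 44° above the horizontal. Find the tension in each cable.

ΣF_x = 0: −T_L·cos31° + T_R·cos44° = 0 → T_R = 1.1916·T_L.
ΣF_y = 0: T_L·sin31° + T_R·sin44° = 4.9.
Substitute: T_L·(0.515038 + 1.1916·0.694658) = 4.9 → T_L = 3.64911 ≈ 3.649 kN.
Then T_R = 1.1916 × 3.64911 = 4.348 kN.

T_L = 3.649 kN, T_R = 4.348 kN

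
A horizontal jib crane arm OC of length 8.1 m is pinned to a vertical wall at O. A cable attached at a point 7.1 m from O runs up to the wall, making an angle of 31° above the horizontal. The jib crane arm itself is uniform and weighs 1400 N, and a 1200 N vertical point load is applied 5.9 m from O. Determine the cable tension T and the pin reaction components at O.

ΣM about O: T·sin31°·7.1 − 1400·4.05 − 1200·5.9 = 0 → T = 12750/(7.1·0.515038) = 3486.68 ≈ 3487 N.
ΣF_x = 0: O_x − T·cos31° = 0 → O_x = 3486.68 × 0.857167 = 2989 N.
ΣF_y = 0: O_y + T·sin31° − 1400 − 1200 = 0 → O_y = 2600 − 3486.68 × 0.515038 = 804.2 N.

T = 3487 N, O_x = 2989 N, O_y = 804.2 N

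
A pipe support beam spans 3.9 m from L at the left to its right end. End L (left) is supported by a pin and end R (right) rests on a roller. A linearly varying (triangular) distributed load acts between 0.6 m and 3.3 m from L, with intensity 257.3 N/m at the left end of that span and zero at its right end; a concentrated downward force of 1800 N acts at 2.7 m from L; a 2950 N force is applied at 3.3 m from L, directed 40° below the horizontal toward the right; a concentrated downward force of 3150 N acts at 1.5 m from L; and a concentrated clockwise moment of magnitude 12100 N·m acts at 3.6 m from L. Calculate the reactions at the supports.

Resultant of the triangular load: ½ × 257.3 × 2.7 = 347.355 N, acting at 1.5 m from L (one-third of the span from the peak).
Taking moments about L: R_y·3.9 − (½·257.3·2.7)·1.5 − 1800·2.7 − 2950·sin40°·3.3 − 3150·1.5 − 12100 = 0 → R_y = 28463.6/3.9 = 7298.36 ≈ 7298 N.
ΣF_y = 0: L_y + 7298.36 − ½·257.3·2.7 − 1800 − 2950·sin40° − 3150 = 0 → L_y = -104.8 N.
ΣF_x = 0: L_x + 2950·cos40° = 0 → L_x = -2260 N.

L_x = -2260 N, L_y = -104.8 N, R_y = 7298 N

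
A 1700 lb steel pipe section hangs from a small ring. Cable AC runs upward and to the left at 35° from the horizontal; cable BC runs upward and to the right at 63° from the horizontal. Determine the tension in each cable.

ΣF_x = 0: −T_AC·cos35° + T_BC·cos63° = 0 → T_BC = 1.80434·T_AC.
ΣF_y = 0: T_AC·sin35° + T_BC·sin63° = 1700.
Substitute: T_AC·(0.573576 + 1.80434·0.891007) = 1700 → T_AC = 779.368 ≈ 779.4 lb.
Then T_BC = 1.80434 × 779.368 = 1406 lb.

T_AC = 779.4 lb, T_BC = 1406 lb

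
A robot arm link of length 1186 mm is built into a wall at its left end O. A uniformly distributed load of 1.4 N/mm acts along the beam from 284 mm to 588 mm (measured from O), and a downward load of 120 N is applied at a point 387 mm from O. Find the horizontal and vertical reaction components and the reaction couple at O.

O_x = 0, O_y = 545.6 N, M_O = 232000 N·mm

Resultant of the distributed load: 1.4 × 304 = 425.6 N at 436 mm from O.
ΣF_x = 0: O_x = 0.
ΣF_y = 0: O_y − 1.4·304 − 120 = 0 → O_y = 545.6 N.
ΣM about O: M_O − (1.4·304)·436 − 120·387 = 0 → M_O = 232000 N·mm.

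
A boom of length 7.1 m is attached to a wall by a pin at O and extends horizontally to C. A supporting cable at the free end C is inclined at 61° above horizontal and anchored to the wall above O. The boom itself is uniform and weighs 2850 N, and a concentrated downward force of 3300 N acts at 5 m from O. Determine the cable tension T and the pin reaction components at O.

T = 4286 N, O_x = 2078 N, O_y = 2401 N

ΣM about O: T·sin61°·7.1 − 2850·3.55 − 3300·5 = 0 → T = 26617.5/(7.1·0.87462) = 4286.37 ≈ 4286 N.
ΣF_x = 0: O_x − T·cos61° = 0 → O_x = 4286.37 × 0.48481 = 2078 N.
ΣF_y = 0: O_y + T·sin61° − 2850 − 3300 = 0 → O_y = 6150 − 4286.37 × 0.87462 = 2401 N.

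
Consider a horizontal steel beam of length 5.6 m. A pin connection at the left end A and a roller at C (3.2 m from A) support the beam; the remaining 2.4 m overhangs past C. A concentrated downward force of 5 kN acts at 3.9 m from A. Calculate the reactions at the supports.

Taking moments about A: C_y·3.2 − 5·3.9 = 0 → C_y = 19.5/3.2 = 6.09375 ≈ 6.094 kN.
ΣF_y = 0: A_y + 6.09375 − 5 = 0 → A_y = -1.094 kN.
ΣF_x = 0: no horizontal applied forces, so A_x = 0.

A_x = 0, A_y = -1.094 kN, C_y = 6.094 kN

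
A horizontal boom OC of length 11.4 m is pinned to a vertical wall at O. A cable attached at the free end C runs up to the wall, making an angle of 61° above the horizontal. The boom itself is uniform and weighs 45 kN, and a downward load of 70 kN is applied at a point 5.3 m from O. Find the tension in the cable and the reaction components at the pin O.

T = 62.93 kN, O_x = 30.51 kN, O_y = 59.96 kN

ΣM about O: T·sin61°·11.4 − 45·5.7 − 70·5.3 = 0 → T = 627.5/(11.4·0.87462) = 62.9346 ≈ 62.93 kN.
ΣF_x = 0: O_x − T·cos61° = 0 → O_x = 62.9346 × 0.48481 = 30.51 kN.
ΣF_y = 0: O_y + T·sin61° − 45 − 70 = 0 → O_y = 115 − 62.9346 × 0.87462 = 59.96 kN.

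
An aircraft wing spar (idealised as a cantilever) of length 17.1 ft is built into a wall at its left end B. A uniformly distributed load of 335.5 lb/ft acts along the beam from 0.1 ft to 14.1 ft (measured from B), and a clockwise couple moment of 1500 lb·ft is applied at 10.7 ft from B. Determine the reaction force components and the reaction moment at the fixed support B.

Resultant of the distributed load: 335.5 × 14 = 4697 lb at 7.1 ft from B.
ΣF_x = 0: B_x = 0.
ΣF_y = 0: B_y − 335.5·14 = 0 → B_y = 4697 lb.
ΣM about B: M_B − (335.5·14)·7.1 − 1500 = 0 → M_B = 34850 lb·ft.

B_x = 0, B_y = 4697 lb, M_B = 34850 lb·ft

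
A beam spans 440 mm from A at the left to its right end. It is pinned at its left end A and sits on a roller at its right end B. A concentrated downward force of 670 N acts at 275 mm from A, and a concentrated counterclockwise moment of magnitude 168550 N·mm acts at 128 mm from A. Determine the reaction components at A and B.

A_x = 0, A_y = 634.3 N, B_y = 35.68 N

Taking moments about A: B_y·440 − 670·275 + 168550 = 0 → B_y = 15700/440 = 35.6818 ≈ 35.68 N.
ΣF_y = 0: A_y + 35.6818 − 670 = 0 → A_y = 634.3 N.
ΣF_x = 0: no horizontal applied forces, so A_x = 0.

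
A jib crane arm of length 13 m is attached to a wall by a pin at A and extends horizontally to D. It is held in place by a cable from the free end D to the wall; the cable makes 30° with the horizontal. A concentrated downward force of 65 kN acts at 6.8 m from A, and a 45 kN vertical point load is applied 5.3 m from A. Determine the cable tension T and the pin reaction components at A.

T = 104.7 kN, A_x = 90.67 kN, A_y = 57.65 kN

ΣM about A: T·sin30°·13 − 65·6.8 − 45·5.3 = 0 → T = 680.5/(13·0.5) = 104.692 ≈ 104.7 kN.
ΣF_x = 0: A_x − T·cos30° = 0 → A_x = 104.692 × 0.866025 = 90.67 kN.
ΣF_y = 0: A_y + T·sin30° − 65 − 45 = 0 → A_y = 110 − 104.692 × 0.5 = 57.65 kN.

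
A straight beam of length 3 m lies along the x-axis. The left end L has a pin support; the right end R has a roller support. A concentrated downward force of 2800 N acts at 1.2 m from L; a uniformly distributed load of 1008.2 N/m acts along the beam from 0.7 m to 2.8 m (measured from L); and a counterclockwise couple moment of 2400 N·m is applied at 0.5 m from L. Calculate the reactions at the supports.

Resultant of the distributed load: 1008.2 × 2.1 = 2117.22 N at 1.75 m from L.
Moments about L: R_y·3 − 2800·1.2 − (1008.2·2.1)·1.75 + 2400 = 0 → R_y = 4665.135/3 = 1555.05 ≈ 1555 N.
ΣF_y = 0: L_y + 1555.05 − 2800 − 1008.2·2.1 = 0 → L_y = 3362 N.
ΣF_x = 0: no horizontal applied forces, so L_x = 0.

L_x = 0, L_y = 3362 N, R_y = 1555 N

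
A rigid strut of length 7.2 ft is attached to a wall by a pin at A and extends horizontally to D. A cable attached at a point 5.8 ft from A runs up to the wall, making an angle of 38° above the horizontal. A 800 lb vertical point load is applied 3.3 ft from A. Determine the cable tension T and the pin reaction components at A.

ΣM about A: T·sin38°·5.8 − 800·3.3 = 0 → T = 2640/(5.8·0.615661) = 739.323 ≈ 739.3 lb.
ΣF_x = 0: A_x − T·cos38° = 0 → A_x = 739.323 × 0.788011 = 582.6 lb.
ΣF_y = 0: A_y + T·sin38° − 800 = 0 → A_y = 800 − 739.323 × 0.615661 = 344.8 lb.

T = 739.3 lb, A_x = 582.6 lb, A_y = 344.8 lb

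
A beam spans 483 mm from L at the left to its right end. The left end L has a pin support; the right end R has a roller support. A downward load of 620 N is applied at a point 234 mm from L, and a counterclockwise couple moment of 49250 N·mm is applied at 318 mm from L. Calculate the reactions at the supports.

ΣM about L: R_y·483 − 620·234 + 49250 = 0 → R_y = 95830/483 = 198.406 ≈ 198.4 N.
ΣF_y = 0: L_y + 198.406 − 620 = 0 → L_y = 421.6 N.
ΣF_x = 0: no horizontal applied forces, so L_x = 0.

L_x = 0, L_y = 421.6 N, R_y = 198.4 N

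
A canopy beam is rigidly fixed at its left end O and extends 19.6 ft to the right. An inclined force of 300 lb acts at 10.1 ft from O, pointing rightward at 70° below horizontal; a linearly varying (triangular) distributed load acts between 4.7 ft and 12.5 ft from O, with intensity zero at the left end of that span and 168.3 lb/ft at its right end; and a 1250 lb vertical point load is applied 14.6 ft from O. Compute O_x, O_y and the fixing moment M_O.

Resultant of the triangular load: ½ × 168.3 × 7.8 = 656.37 lb, acting at 9.9 ft from O (one-third of the span from the peak).
ΣF_x = 0: O_x + 300·cos70° = 0 → O_x = -102.6 lb.
ΣF_y = 0: O_y − 300·sin70° − ½·168.3·7.8 − 1250 = 0 → O_y = 2188 lb.
ΣM about O: M_O − 300·sin70°·10.1 − (½·168.3·7.8)·9.9 − 1250·14.6 = 0 → M_O = 27600 lb·ft.

O_x = -102.6 lb, O_y = 2188 lb, M_O = 27600 lb·ft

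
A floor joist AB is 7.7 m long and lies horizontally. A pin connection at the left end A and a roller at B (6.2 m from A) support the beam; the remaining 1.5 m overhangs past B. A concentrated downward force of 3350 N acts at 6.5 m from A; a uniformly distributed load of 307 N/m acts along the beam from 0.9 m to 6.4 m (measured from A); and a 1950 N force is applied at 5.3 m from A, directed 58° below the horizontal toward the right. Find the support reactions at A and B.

Resultant of the distributed load: 307 × 5.5 = 1688.5 N at 3.65 m from A.
Moments about A: B_y·6.2 − 3350·6.5 − (307·5.5)·3.65 − 1950·sin58°·5.3 = 0 → B_y = 36702.6/6.2 = 5919.77 ≈ 5920 N.
ΣF_y = 0: A_y + 5919.77 − 3350 − 307·5.5 − 1950·sin58° = 0 → A_y = 772.4 N.
ΣF_x = 0: A_x + 1950·cos58° = 0 → A_x = -1033 N.

A_x = -1033 N, A_y = 772.4 N, B_y = 5920 N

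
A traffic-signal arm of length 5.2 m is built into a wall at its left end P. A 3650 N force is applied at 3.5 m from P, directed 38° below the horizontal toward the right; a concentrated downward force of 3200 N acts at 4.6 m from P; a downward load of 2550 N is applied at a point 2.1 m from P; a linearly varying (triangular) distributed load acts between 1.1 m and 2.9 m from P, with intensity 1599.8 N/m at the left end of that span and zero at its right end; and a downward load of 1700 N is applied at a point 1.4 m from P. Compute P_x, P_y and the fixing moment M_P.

P_x = -2876 N, P_y = 11140 N, M_P = 32770 N·m

Resultant of the triangular load: ½ × 1599.8 × 1.8 = 1439.82 N, acting at 1.7 m from P (one-third of the span from the peak).
ΣF_x = 0: P_x + 3650·cos38° = 0 → P_x = -2876 N.
ΣF_y = 0: P_y − 3650·sin38° − 3200 − 2550 − ½·1599.8·1.8 − 1700 = 0 → P_y = 11140 N.
ΣM about P: M_P − 3650·sin38°·3.5 − 3200·4.6 − 2550·2.1 − (½·1599.8·1.8)·1.7 − 1700·1.4 = 0 → M_P = 32770 N·m.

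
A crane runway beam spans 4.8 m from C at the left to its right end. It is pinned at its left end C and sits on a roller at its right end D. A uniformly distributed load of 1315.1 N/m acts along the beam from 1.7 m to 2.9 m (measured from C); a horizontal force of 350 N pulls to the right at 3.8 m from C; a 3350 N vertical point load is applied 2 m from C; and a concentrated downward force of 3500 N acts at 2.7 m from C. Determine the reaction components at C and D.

Resultant of the distributed load: 1315.1 × 1.2 = 1578.12 N at 2.3 m from C.
Taking moments about C: D_y·4.8 − (1315.1·1.2)·2.3 − 3350·2 − 3500·2.7 = 0 → D_y = 19779.676/4.8 = 4120.77 ≈ 4121 N.
ΣF_y = 0: C_y + 4120.77 − 1315.1·1.2 − 3350 − 3500 = 0 → C_y = 4307 N.
ΣF_x = 0: C_x + 350 = 0 → C_x = -350.0 N.

C_x = -350.0 N, C_y = 4307 N, D_y = 4121 N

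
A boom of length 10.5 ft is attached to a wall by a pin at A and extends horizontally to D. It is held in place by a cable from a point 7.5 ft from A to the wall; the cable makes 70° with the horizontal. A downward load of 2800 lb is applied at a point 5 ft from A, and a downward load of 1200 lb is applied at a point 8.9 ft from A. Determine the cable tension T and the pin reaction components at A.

T = 3502 lb, A_x = 1198 lb, A_y = 709.3 lb

ΣM about A: T·sin70°·7.5 − 2800·5 − 1200·8.9 = 0 → T = 24680/(7.5·0.939693) = 3501.85 ≈ 3502 lb.
ΣF_x = 0: A_x − T·cos70° = 0 → A_x = 3501.85 × 0.34202 = 1198 lb.
ΣF_y = 0: A_y + T·sin70° − 2800 − 1200 = 0 → A_y = 4000 − 3501.85 × 0.939693 = 709.3 lb.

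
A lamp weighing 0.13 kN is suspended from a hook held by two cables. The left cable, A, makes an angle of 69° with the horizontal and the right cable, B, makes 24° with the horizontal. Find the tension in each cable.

ΣF_x = 0: −T_A·cos69° + T_B·cos24° = 0 → T_B = 0.392283·T_A.
ΣF_y = 0: T_A·sin69° + T_B·sin24° = 0.13.
Substitute: T_A·(0.93358 + 0.392283·0.406737) = 0.13 → T_A = 0.118924 ≈ 0.1189 kN.
Then T_B = 0.392283 × 0.118924 = 0.04665 kN.

T_A = 0.1189 kN, T_B = 0.04665 kN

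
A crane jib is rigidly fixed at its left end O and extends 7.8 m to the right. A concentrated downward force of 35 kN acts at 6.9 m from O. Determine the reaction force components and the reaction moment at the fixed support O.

ΣF_x = 0: O_x = 0.
ΣF_y = 0: O_y − 35 = 0 → O_y = 35.00 kN.
ΣM about O: M_O − 35·6.9 = 0 → M_O = 241.5 kN·m.

O_x = 0, O_y = 35.00 kN, M_O = 241.5 kN·m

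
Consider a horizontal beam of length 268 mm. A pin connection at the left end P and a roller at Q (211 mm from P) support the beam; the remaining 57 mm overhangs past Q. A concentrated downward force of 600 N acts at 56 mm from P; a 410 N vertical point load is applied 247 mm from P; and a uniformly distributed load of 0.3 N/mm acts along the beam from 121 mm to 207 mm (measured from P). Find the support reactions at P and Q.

Resultant of the distributed load: 0.3 × 86 = 25.8 N at 164 mm from P.
Moments about P: Q_y·211 − 600·56 − 410·247 − (0.3·86)·164 = 0 → Q_y = 139101.2/211 = 659.247 ≈ 659.2 N.
ΣF_y = 0: P_y + 659.247 − 600 − 410 − 0.3·86 = 0 → P_y = 376.6 N.
ΣF_x = 0: no horizontal applied forces, so P_x = 0.

P_x = 0, P_y = 376.6 N, Q_y = 659.2 N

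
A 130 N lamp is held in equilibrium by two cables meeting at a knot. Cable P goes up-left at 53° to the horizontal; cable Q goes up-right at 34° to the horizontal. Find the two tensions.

T_P = 107.9 N, T_Q = 78.34 N

ΣF_x = 0: −T_P·cos53° + T_Q·cos34° = 0 → T_Q = 0.72592·T_P.
ΣF_y = 0: T_P·sin53° + T_Q·sin34° = 130.
Substitute: T_P·(0.798636 + 0.72592·0.559193) = 130 → T_P = 107.923 ≈ 107.9 N.
Then T_Q = 0.72592 × 107.923 = 78.34 N.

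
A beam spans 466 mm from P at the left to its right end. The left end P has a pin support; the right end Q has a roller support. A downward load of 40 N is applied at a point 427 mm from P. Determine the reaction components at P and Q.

ΣM about P: Q_y·466 − 40·427 = 0 → Q_y = 17080/466 = 36.6524 ≈ 36.65 N.
ΣF_y = 0: P_y + 36.6524 − 40 = 0 → P_y = 3.348 N.
ΣF_x = 0: no horizontal applied forces, so P_x = 0.

P_x = 0, P_y = 3.348 N, Q_y = 36.65 N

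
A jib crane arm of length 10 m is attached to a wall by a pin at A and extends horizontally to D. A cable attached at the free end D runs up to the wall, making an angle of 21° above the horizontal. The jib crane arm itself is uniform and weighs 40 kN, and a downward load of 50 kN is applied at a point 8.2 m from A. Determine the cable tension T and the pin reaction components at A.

T = 170.2 kN, A_x = 158.9 kN, A_y = 29.00 kN

ΣM about A: T·sin21°·10 − 40·5 − 50·8.2 = 0 → T = 610/(10·0.358368) = 170.216 ≈ 170.2 kN.
ΣF_x = 0: A_x − T·cos21° = 0 → A_x = 170.216 × 0.93358 = 158.9 kN.
ΣF_y = 0: A_y + T·sin21° − 40 − 50 = 0 → A_y = 90 − 170.216 × 0.358368 = 29.00 kN.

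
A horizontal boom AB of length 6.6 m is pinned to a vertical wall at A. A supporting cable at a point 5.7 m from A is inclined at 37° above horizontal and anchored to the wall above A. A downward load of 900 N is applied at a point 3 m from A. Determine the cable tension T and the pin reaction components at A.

T = 787.1 N, A_x = 628.6 N, A_y = 426.3 N

ΣM about A: T·sin37°·5.7 − 900·3 = 0 → T = 2700/(5.7·0.601815) = 787.093 ≈ 787.1 N.
ΣF_x = 0: A_x − T·cos37° = 0 → A_x = 787.093 × 0.798636 = 628.6 N.
ΣF_y = 0: A_y + T·sin37° − 900 = 0 → A_y = 900 − 787.093 × 0.601815 = 426.3 N.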